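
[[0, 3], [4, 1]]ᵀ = [[0, 4], [3, 1]]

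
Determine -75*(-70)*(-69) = -362250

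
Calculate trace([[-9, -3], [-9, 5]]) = diagonal: (-9) + 5
= -4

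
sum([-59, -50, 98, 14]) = (-59) + (-50) + 98 + 14
= 3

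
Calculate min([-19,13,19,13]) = -19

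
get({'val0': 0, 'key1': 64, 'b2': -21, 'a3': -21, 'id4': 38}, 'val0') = 0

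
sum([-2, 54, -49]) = 3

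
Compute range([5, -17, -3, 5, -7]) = 22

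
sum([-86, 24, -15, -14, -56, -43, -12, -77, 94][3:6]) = -113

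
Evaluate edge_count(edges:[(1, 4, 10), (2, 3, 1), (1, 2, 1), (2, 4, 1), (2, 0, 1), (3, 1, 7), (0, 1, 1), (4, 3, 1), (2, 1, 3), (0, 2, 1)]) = 10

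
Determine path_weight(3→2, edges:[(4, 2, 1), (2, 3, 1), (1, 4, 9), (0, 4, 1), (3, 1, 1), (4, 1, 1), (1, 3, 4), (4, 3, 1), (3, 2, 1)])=1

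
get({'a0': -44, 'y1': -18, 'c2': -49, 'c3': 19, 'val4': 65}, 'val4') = 65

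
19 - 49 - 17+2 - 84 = -129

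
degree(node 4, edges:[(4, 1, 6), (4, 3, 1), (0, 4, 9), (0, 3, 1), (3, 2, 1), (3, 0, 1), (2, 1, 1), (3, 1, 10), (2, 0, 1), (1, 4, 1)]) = 4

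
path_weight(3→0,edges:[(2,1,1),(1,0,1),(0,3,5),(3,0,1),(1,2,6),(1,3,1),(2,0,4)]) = 1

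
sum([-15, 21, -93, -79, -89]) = -255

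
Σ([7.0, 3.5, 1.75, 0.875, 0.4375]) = 7.0 + 3.5 + 1.75 + 0.875 + 0.4375
= 13.5625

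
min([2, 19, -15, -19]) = -19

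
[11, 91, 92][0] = 11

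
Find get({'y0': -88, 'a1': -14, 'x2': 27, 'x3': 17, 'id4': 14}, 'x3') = 17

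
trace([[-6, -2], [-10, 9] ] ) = 3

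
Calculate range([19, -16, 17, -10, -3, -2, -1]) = 35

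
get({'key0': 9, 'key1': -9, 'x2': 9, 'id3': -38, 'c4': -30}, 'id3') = -38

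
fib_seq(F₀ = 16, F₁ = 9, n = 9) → [16, 9, 25, 34, 59, 93, 152, 245, 397]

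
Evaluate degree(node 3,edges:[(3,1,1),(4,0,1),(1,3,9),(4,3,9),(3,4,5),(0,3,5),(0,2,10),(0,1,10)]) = incident: (3,1), (1,3), (4,3), (3,4), (0,3)
= 5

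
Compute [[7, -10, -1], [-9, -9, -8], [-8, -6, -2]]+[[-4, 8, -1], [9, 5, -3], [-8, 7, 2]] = [[3, -2, -2], [0, -4, -11], [-16, 1, 0]]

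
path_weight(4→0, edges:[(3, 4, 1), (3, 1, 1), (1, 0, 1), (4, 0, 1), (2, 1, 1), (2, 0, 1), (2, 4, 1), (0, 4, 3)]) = w(4→0)=1
= 1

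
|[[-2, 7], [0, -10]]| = (-2)*(-10) - (7)*(0)
= 20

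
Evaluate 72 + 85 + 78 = 235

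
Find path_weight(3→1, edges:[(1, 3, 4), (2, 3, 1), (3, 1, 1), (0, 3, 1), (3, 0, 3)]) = w(3→1)=1
= 1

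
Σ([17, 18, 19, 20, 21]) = 17 + 18 + 19 + 20 + 21
= 95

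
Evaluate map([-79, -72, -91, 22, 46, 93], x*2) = [-158, -144, -182, 44, 92, 186]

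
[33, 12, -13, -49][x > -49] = keep x where x > -49: 33✓, 12✓, -13✓, -49✗
= [33, 12, -13]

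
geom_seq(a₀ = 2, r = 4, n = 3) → a_0 = 2*4^0 = 2
a_1 = 2*4^1 = 8
a_2 = 2*4^2 = 32
= [2, 8, 32]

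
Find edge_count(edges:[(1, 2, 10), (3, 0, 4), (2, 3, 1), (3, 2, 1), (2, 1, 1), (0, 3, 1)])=6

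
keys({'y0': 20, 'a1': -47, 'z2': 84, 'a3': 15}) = ['y0', 'a1', 'z2', 'a3']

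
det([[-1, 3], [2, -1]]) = -5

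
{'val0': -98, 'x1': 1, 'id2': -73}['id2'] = -73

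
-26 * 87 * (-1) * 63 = 142506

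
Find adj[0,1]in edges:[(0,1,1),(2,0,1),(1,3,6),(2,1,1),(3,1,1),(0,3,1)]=1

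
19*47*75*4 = 267900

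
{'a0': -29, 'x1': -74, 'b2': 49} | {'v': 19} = {'a0': -29, 'x1': -74, 'b2': 49, 'v': 19}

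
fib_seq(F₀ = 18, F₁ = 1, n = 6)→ F_2 = F_1 + F_0 = 19
F_3 = F_2 + F_1 = 20
F_4 = F_3 + F_2 = 39
...
= [18, 1, 19, 20, 39, 59]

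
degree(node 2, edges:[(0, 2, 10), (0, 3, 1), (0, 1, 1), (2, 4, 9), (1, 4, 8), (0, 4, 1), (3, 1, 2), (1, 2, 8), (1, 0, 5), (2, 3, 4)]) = 4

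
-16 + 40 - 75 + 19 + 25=-7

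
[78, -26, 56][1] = -26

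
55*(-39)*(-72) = 154440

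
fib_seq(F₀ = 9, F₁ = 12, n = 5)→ F_2 = F_1 + F_0 = 21
F_3 = F_2 + F_1 = 33
F_4 = F_3 + F_2 = 54
= [9, 12, 21, 33, 54]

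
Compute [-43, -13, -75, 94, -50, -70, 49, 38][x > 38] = [94, 49]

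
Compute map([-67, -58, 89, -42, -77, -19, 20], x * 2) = -67*2=-134, -58*2=-116, 89*2=178, -42*2=-84, -77*2=-154, -19*2=-38, 20*2=40
= [-134, -116, 178, -84, -154, -38, 40]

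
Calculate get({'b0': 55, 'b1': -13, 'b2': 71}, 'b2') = 71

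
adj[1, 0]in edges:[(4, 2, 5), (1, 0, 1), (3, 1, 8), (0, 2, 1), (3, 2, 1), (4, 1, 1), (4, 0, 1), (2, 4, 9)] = 1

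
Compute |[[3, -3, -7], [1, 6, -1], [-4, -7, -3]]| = -215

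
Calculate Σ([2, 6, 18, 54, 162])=2 + 6 + 18 + 54 + 162
= 242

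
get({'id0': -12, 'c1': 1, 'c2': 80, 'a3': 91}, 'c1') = 1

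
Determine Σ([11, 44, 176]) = 11 + 44 + 176
= 231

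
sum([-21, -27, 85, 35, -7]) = 65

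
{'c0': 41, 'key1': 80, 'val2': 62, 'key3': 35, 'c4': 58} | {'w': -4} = {'c0': 41, 'key1': 80, 'val2': 62, 'key3': 35, 'c4': 58, 'w': -4}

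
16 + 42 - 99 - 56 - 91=-188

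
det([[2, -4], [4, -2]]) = (2)*(-2) - (-4)*(4)
= 12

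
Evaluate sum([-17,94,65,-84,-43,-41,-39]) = -65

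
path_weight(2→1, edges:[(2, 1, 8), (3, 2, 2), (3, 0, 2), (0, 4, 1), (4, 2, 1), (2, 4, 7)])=w(2→1)=8
= 8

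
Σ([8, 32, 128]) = 168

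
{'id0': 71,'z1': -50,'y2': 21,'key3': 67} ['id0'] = 71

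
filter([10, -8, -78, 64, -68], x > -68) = [10, -8, 64]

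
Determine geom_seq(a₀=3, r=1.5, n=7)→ [3.0, 4.5, 6.75, 10.125, 15.1875, 22.78125, 34.171875]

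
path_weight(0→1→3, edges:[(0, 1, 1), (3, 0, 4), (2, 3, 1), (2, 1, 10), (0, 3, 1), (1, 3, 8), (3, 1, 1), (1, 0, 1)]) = 9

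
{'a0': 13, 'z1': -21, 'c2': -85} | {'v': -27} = {'a0': 13, 'z1': -21, 'c2': -85, 'v': -27}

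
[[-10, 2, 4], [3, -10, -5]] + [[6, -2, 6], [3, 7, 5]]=[[-4, 0, 10], [6, -3, 0]]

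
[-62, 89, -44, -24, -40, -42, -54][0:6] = [-62, 89, -44, -24, -40, -42]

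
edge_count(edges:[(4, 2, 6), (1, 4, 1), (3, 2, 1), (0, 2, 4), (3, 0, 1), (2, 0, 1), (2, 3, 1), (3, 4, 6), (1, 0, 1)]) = 9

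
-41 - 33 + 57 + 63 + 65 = 111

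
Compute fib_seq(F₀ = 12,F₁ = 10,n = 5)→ [12, 10, 22, 32, 54]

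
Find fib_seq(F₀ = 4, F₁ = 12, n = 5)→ [4, 12, 16, 28, 44]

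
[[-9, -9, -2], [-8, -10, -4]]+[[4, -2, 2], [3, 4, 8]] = [[-5, -11, 0], [-5, -6, 4]]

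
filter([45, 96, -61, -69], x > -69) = [45, 96, -61]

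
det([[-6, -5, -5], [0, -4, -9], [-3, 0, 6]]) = 69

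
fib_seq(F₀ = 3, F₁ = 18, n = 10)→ [3, 18, 21, 39, 60, 99, 159, 258, 417, 675]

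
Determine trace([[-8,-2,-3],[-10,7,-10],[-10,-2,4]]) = 3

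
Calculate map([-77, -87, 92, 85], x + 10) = [-67, -77, 102, 95]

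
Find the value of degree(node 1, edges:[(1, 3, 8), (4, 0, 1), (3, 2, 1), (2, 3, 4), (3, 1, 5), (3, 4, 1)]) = incident: (1,3), (3,1)
= 2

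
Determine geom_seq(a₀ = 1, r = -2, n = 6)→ a_0 = 1*(-2)^0 = 1
a_1 = 1*(-2)^1 = -2
a_2 = 1*(-2)^2 = 4
...
= [1, -2, 4, -8, 16, -32]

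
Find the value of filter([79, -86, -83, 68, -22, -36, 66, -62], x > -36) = keep x where x > -36: 79✓, -86✗, -83✗, 68✓, -22✓, -36✗, 66✓, -62✗
= [79, 68, -22, 66]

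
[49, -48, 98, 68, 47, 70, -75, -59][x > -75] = keep x where x > -75: 49✓, -48✓, 98✓, 68✓, 47✓, 70✓, -75✗, -59✓
= [49, -48, 98, 68, 47, 70, -59]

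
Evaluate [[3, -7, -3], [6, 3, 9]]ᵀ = [[3, 6], [-7, 3], [-3, 9]]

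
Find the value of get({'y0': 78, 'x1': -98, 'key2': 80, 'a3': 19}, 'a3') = 19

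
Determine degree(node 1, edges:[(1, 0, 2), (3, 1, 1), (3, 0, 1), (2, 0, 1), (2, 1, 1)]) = 3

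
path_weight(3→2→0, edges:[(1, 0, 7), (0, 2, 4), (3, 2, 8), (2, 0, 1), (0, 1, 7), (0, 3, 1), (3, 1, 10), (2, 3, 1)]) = 9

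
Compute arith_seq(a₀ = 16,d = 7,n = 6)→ a_0 = 16 + 0*7 = 16
a_1 = 16 + 1*7 = 23
a_2 = 16 + 2*7 = 30
...
= [16, 23, 30, 37, 44, 51]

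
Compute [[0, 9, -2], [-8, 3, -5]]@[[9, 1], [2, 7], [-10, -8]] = C[0][0] = (0)*(9) + (9)*(2) + (-2)*(-10) = 38
C[0][1] = (0)*(1) + (9)*(7) + (-2)*(-8) = 79
C[1][0] = (-8)*(9) + (3)*(2) + (-5)*(-10) = -16
C[1][1] = (-8)*(1) + (3)*(7) + (-5)*(-8) = 53
= [[38, 79], [-16, 53]]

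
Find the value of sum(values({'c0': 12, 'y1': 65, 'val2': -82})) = 12 + 65 + (-82)
= -5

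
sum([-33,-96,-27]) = -156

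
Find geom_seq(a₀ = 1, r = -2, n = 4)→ a_0 = 1*(-2)^0 = 1
a_1 = 1*(-2)^1 = -2
a_2 = 1*(-2)^2 = 4
...
= [1, -2, 4, -8]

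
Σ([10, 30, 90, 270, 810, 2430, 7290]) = 10930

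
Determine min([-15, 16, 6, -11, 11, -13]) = -15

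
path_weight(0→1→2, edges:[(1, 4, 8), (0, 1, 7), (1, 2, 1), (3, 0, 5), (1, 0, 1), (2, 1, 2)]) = 8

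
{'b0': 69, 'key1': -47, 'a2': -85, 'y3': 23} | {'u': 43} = {'b0': 69, 'key1': -47, 'a2': -85, 'y3': 23, 'u': 43}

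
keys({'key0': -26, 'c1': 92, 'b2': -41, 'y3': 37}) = ['key0', 'c1', 'b2', 'y3']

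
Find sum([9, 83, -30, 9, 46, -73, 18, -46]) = 16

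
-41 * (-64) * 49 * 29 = 3728704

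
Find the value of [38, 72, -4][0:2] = [38, 72]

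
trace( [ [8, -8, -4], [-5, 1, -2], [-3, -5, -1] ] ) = 8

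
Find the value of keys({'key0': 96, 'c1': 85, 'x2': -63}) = ['key0', 'c1', 'x2']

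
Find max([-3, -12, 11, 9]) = 11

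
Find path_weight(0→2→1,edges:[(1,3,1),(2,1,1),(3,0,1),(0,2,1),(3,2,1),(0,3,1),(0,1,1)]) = 2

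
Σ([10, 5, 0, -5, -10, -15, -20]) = 10 + 5 + 0 + (-5) + (-10) + (-15) + (-20)
= -35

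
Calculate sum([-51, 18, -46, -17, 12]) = -84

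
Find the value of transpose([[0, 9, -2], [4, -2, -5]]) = [[0, 4], [9, -2], [-2, -5]]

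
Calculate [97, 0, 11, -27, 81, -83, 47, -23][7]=-23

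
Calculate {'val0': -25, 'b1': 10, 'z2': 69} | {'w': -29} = {'val0': -25, 'b1': 10, 'z2': 69, 'w': -29}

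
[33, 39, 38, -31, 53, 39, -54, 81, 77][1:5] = [39, 38, -31, 53]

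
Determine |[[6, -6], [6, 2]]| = 48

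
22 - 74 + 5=-47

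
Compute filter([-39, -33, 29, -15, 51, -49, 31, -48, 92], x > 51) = [92]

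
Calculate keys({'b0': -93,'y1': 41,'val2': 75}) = ['b0', 'y1', 'val2']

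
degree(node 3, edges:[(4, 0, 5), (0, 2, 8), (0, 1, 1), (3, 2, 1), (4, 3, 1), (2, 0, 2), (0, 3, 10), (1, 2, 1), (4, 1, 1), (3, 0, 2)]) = incident: (3,2), (4,3), (0,3), (3,0)
= 4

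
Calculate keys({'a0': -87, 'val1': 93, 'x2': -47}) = ['a0', 'val1', 'x2']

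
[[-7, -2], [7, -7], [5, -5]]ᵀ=[[-7, 7, 5], [-2, -7, -5]]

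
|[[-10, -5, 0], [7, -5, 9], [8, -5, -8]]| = -1490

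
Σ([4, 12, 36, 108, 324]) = 4 + 12 + 36 + 108 + 324
= 484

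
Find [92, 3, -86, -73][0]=92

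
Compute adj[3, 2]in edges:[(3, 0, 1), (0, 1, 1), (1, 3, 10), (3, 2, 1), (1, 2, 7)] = 1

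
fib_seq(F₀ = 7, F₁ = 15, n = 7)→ [7, 15, 22, 37, 59, 96, 155]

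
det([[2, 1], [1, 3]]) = 5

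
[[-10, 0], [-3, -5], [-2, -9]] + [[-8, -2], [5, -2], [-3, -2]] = [[-18, -2], [2, -7], [-5, -11]]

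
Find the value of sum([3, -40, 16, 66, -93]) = 3 + (-40) + 16 + 66 + (-93)
= -48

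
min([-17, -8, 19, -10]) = -17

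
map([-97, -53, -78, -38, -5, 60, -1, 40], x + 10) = [-87, -43, -68, -28, 5, 70, 9, 50]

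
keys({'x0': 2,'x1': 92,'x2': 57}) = ['x0', 'x1', 'x2']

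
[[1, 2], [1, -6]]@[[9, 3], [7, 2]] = C[0][0] = (1)*(9) + (2)*(7) = 23
C[0][1] = (1)*(3) + (2)*(2) = 7
C[1][0] = (1)*(9) + (-6)*(7) = -33
C[1][1] = (1)*(3) + (-6)*(2) = -9
= [[23, 7], [-33, -9]]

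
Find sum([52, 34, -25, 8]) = 69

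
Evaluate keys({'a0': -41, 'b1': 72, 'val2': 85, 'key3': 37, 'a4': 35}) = ['a0', 'b1', 'val2', 'key3', 'a4']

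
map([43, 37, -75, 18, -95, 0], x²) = [1849, 1369, 5625, 324, 9025, 0]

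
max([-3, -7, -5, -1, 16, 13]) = 16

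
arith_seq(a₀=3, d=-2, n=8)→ a_0 = 3 + 0*-2 = 3
a_1 = 3 + 1*-2 = 1
a_2 = 3 + 2*-2 = -1
...
= [3, 1, -1, -3, -5, -7, -9, -11]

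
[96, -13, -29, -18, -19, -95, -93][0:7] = [96, -13, -29, -18, -19, -95, -93]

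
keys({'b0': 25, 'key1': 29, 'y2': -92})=['b0', 'key1', 'y2']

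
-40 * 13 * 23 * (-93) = 1112280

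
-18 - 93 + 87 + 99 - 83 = -8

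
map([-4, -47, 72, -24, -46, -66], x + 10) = -4+10=6, -47+10=-37, 72+10=82, -24+10=-14, -46+10=-36, -66+10=-56
= [6, -37, 82, -14, -36, -56]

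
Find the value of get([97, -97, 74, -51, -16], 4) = -16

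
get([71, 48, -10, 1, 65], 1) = 48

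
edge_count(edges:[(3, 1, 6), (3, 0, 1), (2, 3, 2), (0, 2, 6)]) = 4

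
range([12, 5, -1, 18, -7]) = 25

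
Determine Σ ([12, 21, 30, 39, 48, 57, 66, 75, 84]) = 432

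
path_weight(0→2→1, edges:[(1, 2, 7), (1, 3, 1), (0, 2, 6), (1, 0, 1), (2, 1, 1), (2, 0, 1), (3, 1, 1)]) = 7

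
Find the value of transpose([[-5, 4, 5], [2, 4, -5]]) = [[-5, 2], [4, 4], [5, -5]]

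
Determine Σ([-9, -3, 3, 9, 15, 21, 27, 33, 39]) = (-9) + (-3) + 3 + 9 + 15 + 21 + 27 + 33 + 39
= 135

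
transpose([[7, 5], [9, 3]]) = [[7, 9], [5, 3]]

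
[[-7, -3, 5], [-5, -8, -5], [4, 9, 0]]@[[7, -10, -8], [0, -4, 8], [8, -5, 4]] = [[-9, 57, 52], [-75, 107, -44], [28, -76, 40]]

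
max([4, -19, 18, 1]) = 18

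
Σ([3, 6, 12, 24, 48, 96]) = 189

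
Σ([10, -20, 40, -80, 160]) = 110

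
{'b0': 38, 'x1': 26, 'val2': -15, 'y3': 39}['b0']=38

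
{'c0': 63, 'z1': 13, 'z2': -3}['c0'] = 63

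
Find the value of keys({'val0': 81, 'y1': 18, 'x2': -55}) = ['val0', 'y1', 'x2']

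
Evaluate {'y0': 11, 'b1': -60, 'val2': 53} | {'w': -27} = {'y0': 11, 'b1': -60, 'val2': 53, 'w': -27}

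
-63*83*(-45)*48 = 11294640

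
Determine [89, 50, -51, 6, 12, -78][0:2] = [89, 50]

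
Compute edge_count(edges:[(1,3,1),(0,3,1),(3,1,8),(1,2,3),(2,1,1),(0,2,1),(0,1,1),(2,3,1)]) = 8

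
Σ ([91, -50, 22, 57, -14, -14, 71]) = 91 + (-50) + 22 + 57 + (-14) + (-14) + 71
= 163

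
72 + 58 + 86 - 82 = 134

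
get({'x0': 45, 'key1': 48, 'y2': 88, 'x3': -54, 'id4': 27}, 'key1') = 48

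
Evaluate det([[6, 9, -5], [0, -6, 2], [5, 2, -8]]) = 204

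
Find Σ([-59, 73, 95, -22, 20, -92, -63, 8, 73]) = (-59) + 73 + 95 + (-22) + 20 + (-92) + (-63) + 8 + 73
= 33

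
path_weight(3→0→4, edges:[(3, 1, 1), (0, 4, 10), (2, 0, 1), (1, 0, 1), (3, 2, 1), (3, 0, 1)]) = w(3→0)=1 + w(0→4)=10
= 11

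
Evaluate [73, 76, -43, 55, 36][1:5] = [76, -43, 55, 36]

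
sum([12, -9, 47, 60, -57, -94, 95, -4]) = 50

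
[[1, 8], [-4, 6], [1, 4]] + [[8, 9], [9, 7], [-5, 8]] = [[9, 17], [5, 13], [-4, 12]]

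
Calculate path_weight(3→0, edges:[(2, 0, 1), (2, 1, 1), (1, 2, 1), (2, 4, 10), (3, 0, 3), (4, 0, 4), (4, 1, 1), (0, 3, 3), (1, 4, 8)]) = 3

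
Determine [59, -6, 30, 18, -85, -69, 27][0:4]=[59, -6, 30, 18]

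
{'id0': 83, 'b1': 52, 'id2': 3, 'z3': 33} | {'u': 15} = {'id0': 83, 'b1': 52, 'id2': 3, 'z3': 33, 'u': 15}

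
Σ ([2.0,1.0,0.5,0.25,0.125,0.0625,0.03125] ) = 2.0 + 1.0 + 0.5 + 0.25 + 0.125 + 0.0625 + 0.03125
= 3.96875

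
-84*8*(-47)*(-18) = -568512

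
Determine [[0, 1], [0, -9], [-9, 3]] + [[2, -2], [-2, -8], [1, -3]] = [[2, -1], [-2, -17], [-8, 0]]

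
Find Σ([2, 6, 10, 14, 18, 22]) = 2 + 6 + 10 + 14 + 18 + 22
= 72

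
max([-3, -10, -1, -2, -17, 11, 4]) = 11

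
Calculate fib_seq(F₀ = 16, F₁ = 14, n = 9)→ F_2 = F_1 + F_0 = 30
F_3 = F_2 + F_1 = 44
F_4 = F_3 + F_2 = 74
...
= [16, 14, 30, 44, 74, 118, 192, 310, 502]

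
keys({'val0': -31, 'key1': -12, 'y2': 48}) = ['val0', 'key1', 'y2']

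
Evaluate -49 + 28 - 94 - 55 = -170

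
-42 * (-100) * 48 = 201600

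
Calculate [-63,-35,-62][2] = -62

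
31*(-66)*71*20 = -2905320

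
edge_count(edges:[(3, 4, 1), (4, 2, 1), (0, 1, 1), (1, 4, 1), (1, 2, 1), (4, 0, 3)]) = 6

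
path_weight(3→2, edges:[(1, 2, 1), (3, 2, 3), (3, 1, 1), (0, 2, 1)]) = 3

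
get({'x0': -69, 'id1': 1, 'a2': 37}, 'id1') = 1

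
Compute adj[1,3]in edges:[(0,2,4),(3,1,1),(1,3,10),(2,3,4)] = 10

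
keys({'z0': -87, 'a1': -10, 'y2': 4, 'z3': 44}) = ['z0', 'a1', 'y2', 'z3']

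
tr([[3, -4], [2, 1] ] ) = 4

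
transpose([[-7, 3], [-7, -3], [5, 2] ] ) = [[-7, -7, 5], [3, -3, 2]]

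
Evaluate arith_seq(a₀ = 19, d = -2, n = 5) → [19, 17, 15, 13, 11]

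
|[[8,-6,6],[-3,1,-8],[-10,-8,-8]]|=-708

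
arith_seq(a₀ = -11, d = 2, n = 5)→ [-11, -9, -7, -5, -3]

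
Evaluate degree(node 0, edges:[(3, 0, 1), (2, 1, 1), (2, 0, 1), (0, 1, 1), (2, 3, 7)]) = 3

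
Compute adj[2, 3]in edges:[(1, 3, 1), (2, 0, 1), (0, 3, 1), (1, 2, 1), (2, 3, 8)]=8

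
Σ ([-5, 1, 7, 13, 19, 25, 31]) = 91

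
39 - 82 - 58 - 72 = -173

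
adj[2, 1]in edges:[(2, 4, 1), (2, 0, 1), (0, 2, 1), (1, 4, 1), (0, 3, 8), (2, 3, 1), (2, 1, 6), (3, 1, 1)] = 6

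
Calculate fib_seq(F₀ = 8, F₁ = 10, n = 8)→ [8, 10, 18, 28, 46, 74, 120, 194]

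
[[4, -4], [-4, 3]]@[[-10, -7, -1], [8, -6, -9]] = C[0][0] = (4)*(-10) + (-4)*(8) = -72
C[0][1] = (4)*(-7) + (-4)*(-6) = -4
C[0][2] = (4)*(-1) + (-4)*(-9) = 32
C[1][0] = (-4)*(-10) + (3)*(8) = 64
C[1][1] = (-4)*(-7) + (3)*(-6) = 10
C[1][2] = (-4)*(-1) + (3)*(-9) = -23
= [[-72, -4, 32], [64, 10, -23]]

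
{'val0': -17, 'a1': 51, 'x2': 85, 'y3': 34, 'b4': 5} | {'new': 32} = {'val0': -17, 'a1': 51, 'x2': 85, 'y3': 34, 'b4': 5, 'new': 32}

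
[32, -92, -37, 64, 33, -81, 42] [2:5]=[-37, 64, 33]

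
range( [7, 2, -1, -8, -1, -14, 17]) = 31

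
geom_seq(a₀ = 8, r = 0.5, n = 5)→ a_0 = 8*0.5^0 = 8.0
a_1 = 8*0.5^1 = 4.0
a_2 = 8*0.5^2 = 2.0
...
= [8.0, 4.0, 2.0, 1.0, 0.5]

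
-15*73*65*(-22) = 1565850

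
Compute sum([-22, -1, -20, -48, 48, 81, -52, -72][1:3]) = slice → [-1, -20]
(-1) + (-20)
= -21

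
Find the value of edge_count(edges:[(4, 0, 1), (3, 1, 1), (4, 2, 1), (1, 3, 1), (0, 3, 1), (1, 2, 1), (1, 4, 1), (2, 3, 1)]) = 8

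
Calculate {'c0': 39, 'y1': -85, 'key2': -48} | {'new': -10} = {'c0': 39, 'y1': -85, 'key2': -48, 'new': -10}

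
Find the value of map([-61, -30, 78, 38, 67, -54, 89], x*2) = -61*2=-122, -30*2=-60, 78*2=156, 38*2=76, 67*2=134, -54*2=-108, 89*2=178
= [-122, -60, 156, 76, 134, -108, 178]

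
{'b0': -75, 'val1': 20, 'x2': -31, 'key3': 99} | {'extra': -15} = {'b0': -75, 'val1': 20, 'x2': -31, 'key3': 99, 'extra': -15}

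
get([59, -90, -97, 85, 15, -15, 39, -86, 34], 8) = 34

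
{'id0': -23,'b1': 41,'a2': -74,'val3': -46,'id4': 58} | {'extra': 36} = {'id0': -23, 'b1': 41, 'a2': -74, 'val3': -46, 'id4': 58, 'extra': 36}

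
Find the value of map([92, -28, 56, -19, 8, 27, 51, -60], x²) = (92)²=8464, (-28)²=784, (56)²=3136, (-19)²=361, (8)²=64, (27)²=729, (51)²=2601, (-60)²=3600
= [8464, 784, 3136, 361, 64, 729, 2601, 3600]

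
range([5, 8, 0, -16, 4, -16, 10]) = 26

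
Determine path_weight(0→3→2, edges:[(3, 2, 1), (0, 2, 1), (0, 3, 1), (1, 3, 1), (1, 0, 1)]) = 2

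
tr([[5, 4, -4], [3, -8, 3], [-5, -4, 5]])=2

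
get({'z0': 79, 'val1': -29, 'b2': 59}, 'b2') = 59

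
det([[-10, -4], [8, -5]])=82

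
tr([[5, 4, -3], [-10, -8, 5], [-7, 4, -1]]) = -4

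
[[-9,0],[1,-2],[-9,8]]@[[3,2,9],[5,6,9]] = C[0][0] = (-9)*(3) + (0)*(5) = -27
C[0][1] = (-9)*(2) + (0)*(6) = -18
C[0][2] = (-9)*(9) + (0)*(9) = -81
C[1][0] = (1)*(3) + (-2)*(5) = -7
C[1][1] = (1)*(2) + (-2)*(6) = -10
C[1][2] = (1)*(9) + (-2)*(9) = -9
... (3 more cells)
= [[-27, -18, -81], [-7, -10, -9], [13, 30, -9]]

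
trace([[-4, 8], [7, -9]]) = -13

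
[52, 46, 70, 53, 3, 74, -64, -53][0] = 52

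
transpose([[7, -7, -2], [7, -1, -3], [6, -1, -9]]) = [[7, 7, 6], [-7, -1, -1], [-2, -3, -9]]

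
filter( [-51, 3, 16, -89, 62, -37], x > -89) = [-51, 3, 16, 62, -37]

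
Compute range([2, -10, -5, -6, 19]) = 29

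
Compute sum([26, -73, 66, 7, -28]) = -2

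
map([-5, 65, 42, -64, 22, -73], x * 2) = -5*2=-10, 65*2=130, 42*2=84, -64*2=-128, 22*2=44, -73*2=-146
= [-10, 130, 84, -128, 44, -146]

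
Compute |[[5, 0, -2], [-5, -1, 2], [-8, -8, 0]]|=(1)*(5)*det([[-1, 2], [-8, 0]]) + (-1)*(0)*det([[-5, 2], [-8, 0]]) + (1)*(-2)*det([[-5, -1], [-8, -8]])
= 80 + 0 + -64
= 16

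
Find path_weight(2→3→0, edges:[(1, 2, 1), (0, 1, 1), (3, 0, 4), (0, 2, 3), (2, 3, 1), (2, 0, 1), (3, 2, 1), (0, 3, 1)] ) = w(2→3)=1 + w(3→0)=4
= 5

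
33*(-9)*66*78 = -1528956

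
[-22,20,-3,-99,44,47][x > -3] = [20, 44, 47]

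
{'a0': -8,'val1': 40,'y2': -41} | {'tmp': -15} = {'a0': -8, 'val1': 40, 'y2': -41, 'tmp': -15}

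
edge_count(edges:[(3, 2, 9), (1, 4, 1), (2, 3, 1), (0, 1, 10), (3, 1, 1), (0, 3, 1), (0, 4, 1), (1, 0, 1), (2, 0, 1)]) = 9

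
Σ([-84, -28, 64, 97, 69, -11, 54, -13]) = (-84) + (-28) + 64 + 97 + 69 + (-11) + 54 + (-13)
= 148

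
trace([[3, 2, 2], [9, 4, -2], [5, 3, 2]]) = diagonal: 3 + 4 + 2
= 9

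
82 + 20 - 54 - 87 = -39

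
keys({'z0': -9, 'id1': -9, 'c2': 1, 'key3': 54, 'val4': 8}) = ['z0', 'id1', 'c2', 'key3', 'val4']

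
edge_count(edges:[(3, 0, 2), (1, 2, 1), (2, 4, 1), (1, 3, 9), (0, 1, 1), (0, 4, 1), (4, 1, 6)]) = 7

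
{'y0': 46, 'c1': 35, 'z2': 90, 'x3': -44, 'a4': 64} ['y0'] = 46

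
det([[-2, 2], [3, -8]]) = (-2)*(-8) - (2)*(3)
= 10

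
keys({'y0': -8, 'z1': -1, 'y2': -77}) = ['y0', 'z1', 'y2']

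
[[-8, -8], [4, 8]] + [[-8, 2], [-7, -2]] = [[-16, -6], [-3, 6]]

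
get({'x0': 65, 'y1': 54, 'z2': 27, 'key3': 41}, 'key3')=41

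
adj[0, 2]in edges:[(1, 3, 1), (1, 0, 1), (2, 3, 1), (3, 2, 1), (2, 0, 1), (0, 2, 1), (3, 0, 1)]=1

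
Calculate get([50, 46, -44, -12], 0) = 50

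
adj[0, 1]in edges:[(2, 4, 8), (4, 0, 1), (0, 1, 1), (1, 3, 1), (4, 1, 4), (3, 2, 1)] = 1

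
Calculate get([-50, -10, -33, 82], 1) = -10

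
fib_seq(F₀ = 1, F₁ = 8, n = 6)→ F_2 = F_1 + F_0 = 9
F_3 = F_2 + F_1 = 17
F_4 = F_3 + F_2 = 26
...
= [1, 8, 9, 17, 26, 43]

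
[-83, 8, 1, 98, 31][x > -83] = keep x where x > -83: -83✗, 8✓, 1✓, 98✓, 31✓
= [8, 1, 98, 31]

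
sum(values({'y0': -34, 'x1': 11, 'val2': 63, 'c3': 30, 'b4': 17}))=(-34) + 11 + 63 + 30 + 17
= 87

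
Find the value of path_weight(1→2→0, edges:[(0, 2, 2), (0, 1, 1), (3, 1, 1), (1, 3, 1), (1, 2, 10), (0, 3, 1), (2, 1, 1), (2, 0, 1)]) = 11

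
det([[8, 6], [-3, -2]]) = (8)*(-2) - (6)*(-3)
= 2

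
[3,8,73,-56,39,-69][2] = 73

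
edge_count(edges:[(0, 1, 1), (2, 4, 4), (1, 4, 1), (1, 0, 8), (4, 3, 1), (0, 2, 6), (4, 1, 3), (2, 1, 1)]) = 8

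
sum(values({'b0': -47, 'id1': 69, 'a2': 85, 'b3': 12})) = (-47) + 69 + 85 + 12
= 119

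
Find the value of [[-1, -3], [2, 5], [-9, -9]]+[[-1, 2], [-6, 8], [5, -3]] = [[-2, -1], [-4, 13], [-4, -12]]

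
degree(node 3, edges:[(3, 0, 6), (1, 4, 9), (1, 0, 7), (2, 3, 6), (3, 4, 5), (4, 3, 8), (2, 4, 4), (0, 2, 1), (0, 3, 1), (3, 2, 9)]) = 6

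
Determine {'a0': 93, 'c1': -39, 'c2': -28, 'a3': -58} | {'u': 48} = {'a0': 93, 'c1': -39, 'c2': -28, 'a3': -58, 'u': 48}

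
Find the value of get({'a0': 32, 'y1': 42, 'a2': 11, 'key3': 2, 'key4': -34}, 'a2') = 11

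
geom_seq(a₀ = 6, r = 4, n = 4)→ a_0 = 6*4^0 = 6
a_1 = 6*4^1 = 24
a_2 = 6*4^2 = 96
...
= [6, 24, 96, 384]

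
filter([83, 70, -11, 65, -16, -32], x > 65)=keep x where x > 65: 83✓, 70✓, -11✗, 65✗, -16✗, -32✗
= [83, 70]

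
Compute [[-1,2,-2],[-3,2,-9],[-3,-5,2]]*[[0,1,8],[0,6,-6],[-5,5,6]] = [[10, 1, -32], [45, -36, -90], [-10, -23, 18]]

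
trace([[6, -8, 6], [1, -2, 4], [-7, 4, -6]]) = -2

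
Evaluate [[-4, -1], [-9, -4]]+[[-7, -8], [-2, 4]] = [[-11, -9], [-11, 0]]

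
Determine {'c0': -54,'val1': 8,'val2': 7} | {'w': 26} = {'c0': -54, 'val1': 8, 'val2': 7, 'w': 26}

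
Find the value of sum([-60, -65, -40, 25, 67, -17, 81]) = (-60) + (-65) + (-40) + 25 + 67 + (-17) + 81
= -9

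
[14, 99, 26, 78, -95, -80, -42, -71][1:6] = [99, 26, 78, -95, -80]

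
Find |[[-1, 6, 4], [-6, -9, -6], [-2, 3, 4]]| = 90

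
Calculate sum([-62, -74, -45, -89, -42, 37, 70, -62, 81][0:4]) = -270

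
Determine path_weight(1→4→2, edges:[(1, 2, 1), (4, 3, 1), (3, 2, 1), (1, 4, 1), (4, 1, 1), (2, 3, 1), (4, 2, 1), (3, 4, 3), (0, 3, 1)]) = w(1→4)=1 + w(4→2)=1
= 2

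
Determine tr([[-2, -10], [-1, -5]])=-7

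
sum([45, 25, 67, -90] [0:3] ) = slice → [45, 25, 67]
45 + 25 + 67
= 137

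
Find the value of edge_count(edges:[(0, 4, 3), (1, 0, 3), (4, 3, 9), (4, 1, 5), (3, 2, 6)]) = 5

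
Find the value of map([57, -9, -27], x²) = [3249, 81, 729]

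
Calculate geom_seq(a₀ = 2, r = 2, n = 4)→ [2, 4, 8, 16]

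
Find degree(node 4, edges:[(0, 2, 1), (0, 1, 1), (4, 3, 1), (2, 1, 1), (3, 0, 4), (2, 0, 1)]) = incident: (4,3)
= 1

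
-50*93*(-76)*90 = 31806000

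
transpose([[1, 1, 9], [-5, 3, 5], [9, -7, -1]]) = [[1, -5, 9], [1, 3, -7], [9, 5, -1]]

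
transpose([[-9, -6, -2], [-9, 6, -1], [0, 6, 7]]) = [[-9, -9, 0], [-6, 6, 6], [-2, -1, 7]]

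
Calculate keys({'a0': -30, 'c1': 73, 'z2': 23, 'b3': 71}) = ['a0', 'c1', 'z2', 'b3']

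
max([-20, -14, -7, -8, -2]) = -2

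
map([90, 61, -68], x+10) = [100, 71, -58]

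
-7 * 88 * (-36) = 22176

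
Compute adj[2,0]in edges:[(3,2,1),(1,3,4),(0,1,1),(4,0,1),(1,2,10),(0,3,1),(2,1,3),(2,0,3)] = 3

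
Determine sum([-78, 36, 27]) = (-78) + 36 + 27
= -15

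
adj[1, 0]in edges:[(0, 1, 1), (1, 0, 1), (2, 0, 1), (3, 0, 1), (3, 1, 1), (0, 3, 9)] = 1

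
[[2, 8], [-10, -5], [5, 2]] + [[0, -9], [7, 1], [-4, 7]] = [[2, -1], [-3, -4], [1, 9]]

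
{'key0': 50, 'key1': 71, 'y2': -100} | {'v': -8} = {'key0': 50, 'key1': 71, 'y2': -100, 'v': -8}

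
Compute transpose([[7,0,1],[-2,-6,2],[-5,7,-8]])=[[7, -2, -5], [0, -6, 7], [1, 2, -8]]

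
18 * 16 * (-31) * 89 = -794592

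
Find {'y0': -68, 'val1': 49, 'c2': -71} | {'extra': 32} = {'y0': -68, 'val1': 49, 'c2': -71, 'extra': 32}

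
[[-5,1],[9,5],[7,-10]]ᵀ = [[-5, 9, 7], [1, 5, -10]]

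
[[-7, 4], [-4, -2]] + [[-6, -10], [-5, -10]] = [[-13, -6], [-9, -12]]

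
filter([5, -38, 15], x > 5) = keep x where x > 5: 5✗, -38✗, 15✓
= [15]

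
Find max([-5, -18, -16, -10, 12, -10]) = 12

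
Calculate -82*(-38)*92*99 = 28380528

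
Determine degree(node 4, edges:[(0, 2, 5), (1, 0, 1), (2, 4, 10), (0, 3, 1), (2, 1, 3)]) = incident: (2,4)
= 1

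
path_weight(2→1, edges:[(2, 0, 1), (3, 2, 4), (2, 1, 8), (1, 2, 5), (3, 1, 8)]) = 8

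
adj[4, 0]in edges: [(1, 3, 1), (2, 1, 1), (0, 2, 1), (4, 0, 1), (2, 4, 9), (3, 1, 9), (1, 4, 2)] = 1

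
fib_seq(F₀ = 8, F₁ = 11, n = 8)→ [8, 11, 19, 30, 49, 79, 128, 207]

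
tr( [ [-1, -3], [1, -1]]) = diagonal: (-1) + (-1)
= -2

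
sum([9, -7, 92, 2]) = 9 + (-7) + 92 + 2
= 96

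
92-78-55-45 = -86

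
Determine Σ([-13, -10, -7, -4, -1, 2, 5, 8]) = -20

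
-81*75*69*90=-37725750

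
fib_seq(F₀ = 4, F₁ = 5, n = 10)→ [4, 5, 9, 14, 23, 37, 60, 97, 157, 254]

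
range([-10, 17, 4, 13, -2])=27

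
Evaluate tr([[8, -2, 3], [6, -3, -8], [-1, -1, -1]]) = diagonal: 8 + (-3) + (-1)
= 4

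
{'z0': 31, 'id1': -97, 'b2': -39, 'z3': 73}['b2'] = -39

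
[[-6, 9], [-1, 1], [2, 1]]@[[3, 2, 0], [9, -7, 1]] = [[63, -75, 9], [6, -9, 1], [15, -3, 1]]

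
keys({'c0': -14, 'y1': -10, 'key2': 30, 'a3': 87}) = ['c0', 'y1', 'key2', 'a3']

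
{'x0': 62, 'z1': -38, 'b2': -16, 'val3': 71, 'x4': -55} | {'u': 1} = {'x0': 62, 'z1': -38, 'b2': -16, 'val3': 71, 'x4': -55, 'u': 1}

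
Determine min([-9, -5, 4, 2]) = -9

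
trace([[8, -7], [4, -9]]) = -1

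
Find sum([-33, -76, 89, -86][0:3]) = -20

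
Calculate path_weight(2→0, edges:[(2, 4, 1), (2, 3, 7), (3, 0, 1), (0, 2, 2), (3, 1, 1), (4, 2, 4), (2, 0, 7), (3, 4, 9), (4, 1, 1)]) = 7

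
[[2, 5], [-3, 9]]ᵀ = [[2, -3], [5, 9]]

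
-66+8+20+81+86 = 129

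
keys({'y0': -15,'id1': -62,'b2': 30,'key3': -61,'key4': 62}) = ['y0', 'id1', 'b2', 'key3', 'key4']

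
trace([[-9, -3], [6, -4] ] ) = diagonal: (-9) + (-4)
= -13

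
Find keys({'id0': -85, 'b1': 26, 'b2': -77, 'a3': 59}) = ['id0', 'b1', 'b2', 'a3']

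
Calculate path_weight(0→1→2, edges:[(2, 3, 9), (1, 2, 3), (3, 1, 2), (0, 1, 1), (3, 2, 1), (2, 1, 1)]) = w(0→1)=1 + w(1→2)=3
= 4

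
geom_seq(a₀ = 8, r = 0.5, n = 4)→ a_0 = 8*0.5^0 = 8.0
a_1 = 8*0.5^1 = 4.0
a_2 = 8*0.5^2 = 2.0
...
= [8.0, 4.0, 2.0, 1.0]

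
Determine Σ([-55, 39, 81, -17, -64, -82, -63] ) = -161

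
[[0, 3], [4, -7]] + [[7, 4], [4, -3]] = [[7, 7], [8, -10]]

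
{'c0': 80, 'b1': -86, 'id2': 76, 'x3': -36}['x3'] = -36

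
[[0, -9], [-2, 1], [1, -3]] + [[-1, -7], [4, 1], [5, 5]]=[[-1, -16], [2, 2], [6, 2]]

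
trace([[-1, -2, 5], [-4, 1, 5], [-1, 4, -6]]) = -6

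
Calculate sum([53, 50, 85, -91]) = 97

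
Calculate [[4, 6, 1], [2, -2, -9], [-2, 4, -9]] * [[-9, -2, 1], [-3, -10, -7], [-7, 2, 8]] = [[-61, -66, -30], [51, -2, -56], [69, -54, -102]]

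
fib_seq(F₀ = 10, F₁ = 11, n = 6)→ F_2 = F_1 + F_0 = 21
F_3 = F_2 + F_1 = 32
F_4 = F_3 + F_2 = 53
...
= [10, 11, 21, 32, 53, 85]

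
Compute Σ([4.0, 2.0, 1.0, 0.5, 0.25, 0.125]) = 4.0 + 2.0 + 1.0 + 0.5 + 0.25 + 0.125
= 7.875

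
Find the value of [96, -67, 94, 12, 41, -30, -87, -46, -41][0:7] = [96, -67, 94, 12, 41, -30, -87]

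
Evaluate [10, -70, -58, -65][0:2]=[10, -70]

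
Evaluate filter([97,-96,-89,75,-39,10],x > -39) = keep x where x > -39: 97✓, -96✗, -89✗, 75✓, -39✗, 10✓
= [97, 75, 10]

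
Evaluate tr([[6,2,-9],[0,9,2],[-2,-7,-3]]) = diagonal: 6 + 9 + (-3)
= 12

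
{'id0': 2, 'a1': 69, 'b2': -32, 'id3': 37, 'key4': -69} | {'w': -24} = {'id0': 2, 'a1': 69, 'b2': -32, 'id3': 37, 'key4': -69, 'w': -24}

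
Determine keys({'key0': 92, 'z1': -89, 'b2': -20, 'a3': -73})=['key0', 'z1', 'b2', 'a3']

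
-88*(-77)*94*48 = 30573312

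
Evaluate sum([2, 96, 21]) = 119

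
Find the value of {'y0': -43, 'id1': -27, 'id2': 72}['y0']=-43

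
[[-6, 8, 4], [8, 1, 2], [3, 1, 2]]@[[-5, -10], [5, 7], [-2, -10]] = C[0][0] = (-6)*(-5) + (8)*(5) + (4)*(-2) = 62
C[0][1] = (-6)*(-10) + (8)*(7) + (4)*(-10) = 76
C[1][0] = (8)*(-5) + (1)*(5) + (2)*(-2) = -39
C[1][1] = (8)*(-10) + (1)*(7) + (2)*(-10) = -93
C[2][0] = (3)*(-5) + (1)*(5) + (2)*(-2) = -14
C[2][1] = (3)*(-10) + (1)*(7) + (2)*(-10) = -43
= [[62, 76], [-39, -93], [-14, -43]]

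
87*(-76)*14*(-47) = 4350696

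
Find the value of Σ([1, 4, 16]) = 21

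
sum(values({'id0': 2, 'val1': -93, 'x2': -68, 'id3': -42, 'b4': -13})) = -214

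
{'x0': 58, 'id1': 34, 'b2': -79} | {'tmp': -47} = {'x0': 58, 'id1': 34, 'b2': -79, 'tmp': -47}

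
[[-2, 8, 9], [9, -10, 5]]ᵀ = [[-2, 9], [8, -10], [9, 5]]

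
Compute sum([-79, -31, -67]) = (-79) + (-31) + (-67)
= -177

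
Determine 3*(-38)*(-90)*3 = 30780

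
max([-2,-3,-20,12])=12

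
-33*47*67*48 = -4988016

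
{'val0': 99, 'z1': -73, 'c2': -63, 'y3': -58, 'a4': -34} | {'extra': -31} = {'val0': 99, 'z1': -73, 'c2': -63, 'y3': -58, 'a4': -34, 'extra': -31}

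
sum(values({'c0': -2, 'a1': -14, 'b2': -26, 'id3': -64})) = (-2) + (-14) + (-26) + (-64)
= -106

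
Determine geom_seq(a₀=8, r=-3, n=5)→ [8, -24, 72, -216, 648]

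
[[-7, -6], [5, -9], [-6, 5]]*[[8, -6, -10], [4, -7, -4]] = [[-80, 84, 94], [4, 33, -14], [-28, 1, 40]]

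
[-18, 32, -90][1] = 32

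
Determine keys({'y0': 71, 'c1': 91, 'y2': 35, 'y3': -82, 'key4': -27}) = ['y0', 'c1', 'y2', 'y3', 'key4']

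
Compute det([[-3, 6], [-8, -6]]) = (-3)*(-6) - (6)*(-8)
= 66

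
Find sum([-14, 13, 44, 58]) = 101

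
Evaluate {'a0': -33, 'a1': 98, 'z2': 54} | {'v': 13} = {'a0': -33, 'a1': 98, 'z2': 54, 'v': 13}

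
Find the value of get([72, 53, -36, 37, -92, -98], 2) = -36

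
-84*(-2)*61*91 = 932568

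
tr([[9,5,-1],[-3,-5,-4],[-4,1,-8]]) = diagonal: 9 + (-5) + (-8)
= -4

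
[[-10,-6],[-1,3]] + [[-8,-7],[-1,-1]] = [[-18, -13], [-2, 2]]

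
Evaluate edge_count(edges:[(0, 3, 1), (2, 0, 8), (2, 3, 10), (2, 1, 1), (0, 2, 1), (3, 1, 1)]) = 6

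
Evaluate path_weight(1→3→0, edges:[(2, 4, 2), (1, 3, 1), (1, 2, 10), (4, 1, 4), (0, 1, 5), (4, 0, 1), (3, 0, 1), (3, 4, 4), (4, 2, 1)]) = 2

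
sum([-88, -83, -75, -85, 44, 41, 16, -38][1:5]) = slice → [-83, -75, -85, 44]
(-83) + (-75) + (-85) + 44
= -199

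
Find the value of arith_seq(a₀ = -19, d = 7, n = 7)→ a_0 = -19 + 0*7 = -19
a_1 = -19 + 1*7 = -12
a_2 = -19 + 2*7 = -5
...
= [-19, -12, -5, 2, 9, 16, 23]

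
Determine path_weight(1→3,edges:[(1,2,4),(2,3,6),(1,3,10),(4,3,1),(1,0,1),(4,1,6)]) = w(1→3)=10
= 10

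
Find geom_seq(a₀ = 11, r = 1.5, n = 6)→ a_0 = 11*1.5^0 = 11.0
a_1 = 11*1.5^1 = 16.5
a_2 = 11*1.5^2 = 24.75
...
= [11.0, 16.5, 24.75, 37.125, 55.6875, 83.53125]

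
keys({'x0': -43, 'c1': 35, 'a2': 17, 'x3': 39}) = ['x0', 'c1', 'a2', 'x3']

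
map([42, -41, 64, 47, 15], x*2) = 42*2=84, -41*2=-82, 64*2=128, 47*2=94, 15*2=30
= [84, -82, 128, 94, 30]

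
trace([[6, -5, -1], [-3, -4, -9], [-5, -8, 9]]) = diagonal: 6 + (-4) + 9
= 11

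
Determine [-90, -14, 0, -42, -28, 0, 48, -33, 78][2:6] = [0, -42, -28, 0]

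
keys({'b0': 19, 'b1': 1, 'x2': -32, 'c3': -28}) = ['b0', 'b1', 'x2', 'c3']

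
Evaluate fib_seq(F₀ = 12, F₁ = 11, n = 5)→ F_2 = F_1 + F_0 = 23
F_3 = F_2 + F_1 = 34
F_4 = F_3 + F_2 = 57
= [12, 11, 23, 34, 57]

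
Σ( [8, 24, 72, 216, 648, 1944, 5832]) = 8744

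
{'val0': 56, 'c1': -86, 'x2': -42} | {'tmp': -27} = {'val0': 56, 'c1': -86, 'x2': -42, 'tmp': -27}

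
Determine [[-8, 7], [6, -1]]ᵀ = [[-8, 6], [7, -1]]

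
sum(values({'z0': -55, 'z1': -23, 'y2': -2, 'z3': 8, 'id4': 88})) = 16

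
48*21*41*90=3719520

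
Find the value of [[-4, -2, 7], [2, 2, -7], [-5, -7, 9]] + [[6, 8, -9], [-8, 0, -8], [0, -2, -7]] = [[2, 6, -2], [-6, 2, -15], [-5, -9, 2]]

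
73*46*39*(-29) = -3797898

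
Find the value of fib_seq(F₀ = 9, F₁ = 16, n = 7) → [9, 16, 25, 41, 66, 107, 173]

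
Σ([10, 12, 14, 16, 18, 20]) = 10 + 12 + 14 + 16 + 18 + 20
= 90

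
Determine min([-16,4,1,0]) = -16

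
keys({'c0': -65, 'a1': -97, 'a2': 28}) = ['c0', 'a1', 'a2']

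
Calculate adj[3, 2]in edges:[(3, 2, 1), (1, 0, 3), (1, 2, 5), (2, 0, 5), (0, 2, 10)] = 1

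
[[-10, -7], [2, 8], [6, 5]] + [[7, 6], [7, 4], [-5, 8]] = [[-3, -1], [9, 12], [1, 13]]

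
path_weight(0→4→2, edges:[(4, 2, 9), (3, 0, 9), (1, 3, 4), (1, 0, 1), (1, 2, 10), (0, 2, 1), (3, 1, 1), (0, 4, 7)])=16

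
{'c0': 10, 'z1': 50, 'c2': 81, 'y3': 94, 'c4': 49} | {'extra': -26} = {'c0': 10, 'z1': 50, 'c2': 81, 'y3': 94, 'c4': 49, 'extra': -26}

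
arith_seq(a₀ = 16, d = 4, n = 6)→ [16, 20, 24, 28, 32, 36]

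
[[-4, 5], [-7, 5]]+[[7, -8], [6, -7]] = [[3, -3], [-1, -2]]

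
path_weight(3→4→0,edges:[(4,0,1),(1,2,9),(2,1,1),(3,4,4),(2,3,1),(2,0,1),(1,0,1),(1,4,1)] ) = w(3→4)=4 + w(4→0)=1
= 5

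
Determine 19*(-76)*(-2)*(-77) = -222376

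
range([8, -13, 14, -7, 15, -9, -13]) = 28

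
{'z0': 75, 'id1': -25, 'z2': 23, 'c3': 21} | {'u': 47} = {'z0': 75, 'id1': -25, 'z2': 23, 'c3': 21, 'u': 47}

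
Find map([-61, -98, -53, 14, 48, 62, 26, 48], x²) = [3721, 9604, 2809, 196, 2304, 3844, 676, 2304]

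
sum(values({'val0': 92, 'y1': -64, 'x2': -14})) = 92 + (-64) + (-14)
= 14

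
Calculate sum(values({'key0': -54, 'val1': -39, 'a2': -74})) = (-54) + (-39) + (-74)
= -167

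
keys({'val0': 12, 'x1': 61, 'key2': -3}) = ['val0', 'x1', 'key2']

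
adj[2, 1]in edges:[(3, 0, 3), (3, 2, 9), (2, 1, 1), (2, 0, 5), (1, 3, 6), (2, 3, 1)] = 1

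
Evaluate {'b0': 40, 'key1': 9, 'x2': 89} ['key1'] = 9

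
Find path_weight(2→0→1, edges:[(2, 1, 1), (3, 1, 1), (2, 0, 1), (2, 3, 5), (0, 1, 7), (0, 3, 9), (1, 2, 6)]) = 8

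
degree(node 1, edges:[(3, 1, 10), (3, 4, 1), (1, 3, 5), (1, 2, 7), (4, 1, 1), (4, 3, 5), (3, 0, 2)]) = 4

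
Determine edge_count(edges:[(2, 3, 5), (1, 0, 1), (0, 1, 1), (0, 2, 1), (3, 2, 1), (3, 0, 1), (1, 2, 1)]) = 7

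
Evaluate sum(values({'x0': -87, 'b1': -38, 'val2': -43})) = -168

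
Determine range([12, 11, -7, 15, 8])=22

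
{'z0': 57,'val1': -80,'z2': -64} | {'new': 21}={'z0': 57, 'val1': -80, 'z2': -64, 'new': 21}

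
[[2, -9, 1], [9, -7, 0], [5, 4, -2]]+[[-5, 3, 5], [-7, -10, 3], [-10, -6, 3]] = [[-3, -6, 6], [2, -17, 3], [-5, -2, 1]]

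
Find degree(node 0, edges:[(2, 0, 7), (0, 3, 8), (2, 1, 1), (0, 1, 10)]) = 3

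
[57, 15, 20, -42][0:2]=[57, 15]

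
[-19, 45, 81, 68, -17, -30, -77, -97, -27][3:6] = [68, -17, -30]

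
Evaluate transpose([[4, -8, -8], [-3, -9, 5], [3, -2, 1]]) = [[4, -3, 3], [-8, -9, -2], [-8, 5, 1]]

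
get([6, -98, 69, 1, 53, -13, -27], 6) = -27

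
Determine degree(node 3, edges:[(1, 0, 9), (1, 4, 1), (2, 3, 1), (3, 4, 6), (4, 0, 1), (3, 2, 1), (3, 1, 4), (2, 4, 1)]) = 4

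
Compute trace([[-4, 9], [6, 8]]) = diagonal: (-4) + 8
= 4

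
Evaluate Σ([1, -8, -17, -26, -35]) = -85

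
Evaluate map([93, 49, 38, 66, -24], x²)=[8649, 2401, 1444, 4356, 576]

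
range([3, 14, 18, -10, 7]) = 28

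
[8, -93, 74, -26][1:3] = [-93, 74]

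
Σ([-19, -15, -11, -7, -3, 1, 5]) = -49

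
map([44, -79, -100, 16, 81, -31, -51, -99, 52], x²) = (44)²=1936, (-79)²=6241, (-100)²=10000, (16)²=256, (81)²=6561, (-31)²=961, (-51)²=2601, (-99)²=9801, (52)²=2704
= [1936, 6241, 10000, 256, 6561, 961, 2601, 9801, 2704]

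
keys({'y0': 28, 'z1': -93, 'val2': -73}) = ['y0', 'z1', 'val2']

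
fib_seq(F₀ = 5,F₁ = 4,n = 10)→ [5, 4, 9, 13, 22, 35, 57, 92, 149, 241]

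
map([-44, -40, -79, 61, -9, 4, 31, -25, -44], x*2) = -44*2=-88, -40*2=-80, -79*2=-158, 61*2=122, -9*2=-18, 4*2=8, 31*2=62, -25*2=-50, -44*2=-88
= [-88, -80, -158, 122, -18, 8, 62, -50, -88]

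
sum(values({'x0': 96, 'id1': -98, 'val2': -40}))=-42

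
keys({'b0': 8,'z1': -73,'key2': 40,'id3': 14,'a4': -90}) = ['b0', 'z1', 'key2', 'id3', 'a4']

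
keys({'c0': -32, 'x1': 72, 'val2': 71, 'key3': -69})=['c0', 'x1', 'val2', 'key3']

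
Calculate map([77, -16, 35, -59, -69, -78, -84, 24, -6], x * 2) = [154, -32, 70, -118, -138, -156, -168, 48, -12]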